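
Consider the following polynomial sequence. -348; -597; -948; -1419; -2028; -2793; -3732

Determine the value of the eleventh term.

D1: -249 , -351 , -471 , -609 , -765 , -939
D2: -102 , -120 , -138 , -156 , -174
D3: -18 , -18 , -18 , -18
Third differences constant at -18.
-174 − 18 = -192;  -939 − 192 = -1131;  -3732 − 1131 = -4863
-192 − 18 = -210;  -1131 − 210 = -1341;  -4863 − 1341 = -6204
-210 − 18 = -228;  -1341 − 228 = -1569;  -6204 − 1569 = -7773
-228 − 18 = -246;  -1569 − 246 = -1815;  -7773 − 1815 = -9588

-9588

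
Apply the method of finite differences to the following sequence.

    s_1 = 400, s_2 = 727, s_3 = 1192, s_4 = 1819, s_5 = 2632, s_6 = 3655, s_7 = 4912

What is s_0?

First differences: 327  465  627  813  1023  1257
Second differences: 138  162  186  210  234
Third differences: 24  24  24  24
The third differences are constant at 24.
Work back: 138 − 24 = 114;  327 − 114 = 213;  400 − 213 = 187

187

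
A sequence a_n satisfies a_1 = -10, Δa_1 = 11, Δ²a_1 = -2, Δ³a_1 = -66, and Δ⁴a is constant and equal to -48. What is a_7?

-2014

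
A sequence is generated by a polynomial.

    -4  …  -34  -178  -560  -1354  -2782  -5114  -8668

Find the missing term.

Using the last 7 terms:
Δ: -144  -382  -794  -1428  -2332  -3554
Δ²: -238  -412  -634  -904  -1222
Δ³: -174  -222  -270  -318
Δ⁴: -48  -48  -48
Constant fourth difference = -48.
Extend backward: -174 + 48 = -126;  -238 + 126 = -112;  -144 + 112 = -32;  -34 + 32 = -2

-2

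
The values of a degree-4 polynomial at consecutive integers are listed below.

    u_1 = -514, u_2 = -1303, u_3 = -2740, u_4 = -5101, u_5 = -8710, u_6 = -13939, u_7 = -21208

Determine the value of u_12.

D1: -789  -1437  -2361  -3609  -5229  -7269
D2: -648  -924  -1248  -1620  -2040
D3: -276  -324  -372  -420
D4: -48  -48  -48
The fourth differences are constant (-48).
-420 − 48 = -468;  -2040 − 468 = -2508;  -7269 − 2508 = -9777;  -21208 − 9777 = -30985
-468 − 48 = -516;  -2508 − 516 = -3024;  -9777 − 3024 = -12801;  -30985 − 12801 = -43786
-516 − 48 = -564;  -3024 − 564 = -3588;  -12801 − 3588 = -16389;  -43786 − 16389 = -60175
-564 − 48 = -612;  -3588 − 612 = -4200;  -16389 − 4200 = -20589;  -60175 − 20589 = -80764
-612 − 48 = -660;  -4200 − 660 = -4860;  -20589 − 4860 = -25449;  -80764 − 25449 = -106213

-106213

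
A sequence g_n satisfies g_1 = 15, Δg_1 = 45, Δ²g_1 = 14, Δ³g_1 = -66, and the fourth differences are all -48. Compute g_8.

Build the table forward from the leading diagonal:
Δ⁴: -48, -48, -48, -48, -48, -48, -48, -48
Δ³: -66, -114, -162, -210, -258, -306, -354, -402
Δ²: 14, -52, -166, -328, -538, -796, -1102, -1456
Δ: 45, 59, 7, -159, -487, -1025, -1821, -2923
g: 15, 60, 119, 126, -33, -520, -1545, -3366

-3366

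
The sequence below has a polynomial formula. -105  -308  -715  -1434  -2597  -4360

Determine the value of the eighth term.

-10430

D1: -203  -407  -719  -1163  -1763
D2: -204  -312  -444  -600
D3: -108  -132  -156
D4: -24  -24
Fourth differences constant at -24.
-156 − 24 = -180;  -600 − 180 = -780;  -1763 − 780 = -2543;  -4360 − 2543 = -6903
-180 − 24 = -204;  -780 − 204 = -984;  -2543 − 984 = -3527;  -6903 − 3527 = -10430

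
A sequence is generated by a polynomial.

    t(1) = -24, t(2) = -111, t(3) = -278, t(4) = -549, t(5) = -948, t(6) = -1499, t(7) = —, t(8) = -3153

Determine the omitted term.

Using the first 6 terms:
D1: -87  -167  -271  -399  -551
D2: -80  -104  -128  -152
D3: -24  -24  -24
Constant third difference = -24.
Extend forward: -152 − 24 = -176;  -551 − 176 = -727;  -1499 − 727 = -2226

-2226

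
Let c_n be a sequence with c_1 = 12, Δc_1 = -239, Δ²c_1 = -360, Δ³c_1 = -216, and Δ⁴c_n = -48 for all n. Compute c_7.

-11862

Build the table forward from the leading diagonal:
D4: -48, -48, -48, -48, -48, -48, -48
D3: -216, -264, -312, -360, -408, -456, -504
D2: -360, -576, -840, -1152, -1512, -1920, -2376
D1: -239, -599, -1175, -2015, -3167, -4679, -6599
c: 12, -227, -826, -2001, -4016, -7183, -11862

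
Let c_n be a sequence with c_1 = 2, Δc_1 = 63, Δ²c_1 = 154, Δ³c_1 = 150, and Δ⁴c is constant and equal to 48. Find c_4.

Build the table forward from the leading diagonal:
Fourth differences: 48  48  48  48
Third differences: 150  198  246  294
Second differences: 154  304  502  748
First differences: 63  217  521  1023
c: 2  65  282  803

803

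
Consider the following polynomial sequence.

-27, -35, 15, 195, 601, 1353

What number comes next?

First differences: -8, 50, 180, 406, 752
Second differences: 58, 130, 226, 346
Third differences: 72, 96, 120
Fourth differences: 24, 24
Fourth differences constant at 24.
120 + 24 = 144;  346 + 144 = 490;  752 + 490 = 1242;  1353 + 1242 = 2595

2595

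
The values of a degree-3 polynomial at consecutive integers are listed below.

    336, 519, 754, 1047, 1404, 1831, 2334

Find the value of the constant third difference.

6

Δ: 183, 235, 293, 357, 427, 503
Δ²: 52, 58, 64, 70, 76
Δ³: 6, 6, 6, 6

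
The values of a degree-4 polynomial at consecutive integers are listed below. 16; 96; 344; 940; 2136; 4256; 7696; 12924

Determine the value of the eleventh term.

45096

80 , 248 , 596 , 1196 , 2120 , 3440 , 5228
168 , 348 , 600 , 924 , 1320 , 1788
180 , 252 , 324 , 396 , 468
72 , 72 , 72 , 72
The fourth differences are constant (72).
468 + 72 = 540;  1788 + 540 = 2328;  5228 + 2328 = 7556;  12924 + 7556 = 20480
540 + 72 = 612;  2328 + 612 = 2940;  7556 + 2940 = 10496;  20480 + 10496 = 30976
612 + 72 = 684;  2940 + 684 = 3624;  10496 + 3624 = 14120;  30976 + 14120 = 45096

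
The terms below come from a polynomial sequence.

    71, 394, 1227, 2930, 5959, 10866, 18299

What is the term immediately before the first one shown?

-6

First differences: 323, 833, 1703, 3029, 4907, 7433
Second differences: 510, 870, 1326, 1878, 2526
Third differences: 360, 456, 552, 648
Fourth differences: 96, 96, 96
The fourth differences are constant at 96.
Work back: 360 − 96 = 264;  510 − 264 = 246;  323 − 246 = 77;  71 − 77 = -6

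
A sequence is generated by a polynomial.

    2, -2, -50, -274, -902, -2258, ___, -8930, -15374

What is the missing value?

Using the first 6 terms:
First differences: -4, -48, -224, -628, -1356
Second differences: -44, -176, -404, -728
Third differences: -132, -228, -324
Fourth differences: -96, -96
Constant fourth difference = -96.
Extend forward: -324 − 96 = -420;  -728 − 420 = -1148;  -1356 − 1148 = -2504;  -2258 − 2504 = -4762

-4762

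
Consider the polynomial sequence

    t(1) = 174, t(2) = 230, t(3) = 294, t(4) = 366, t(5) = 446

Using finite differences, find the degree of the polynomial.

2

56, 64, 72, 80
8, 8, 8
The second differences are constant, so the polynomial has degree 2.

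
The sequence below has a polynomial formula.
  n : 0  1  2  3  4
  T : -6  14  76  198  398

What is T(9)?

Δ: 20, 62, 122, 200
Δ²: 42, 60, 78
Δ³: 18, 18
Third differences constant at 18.
78 + 18 = 96;  200 + 96 = 296;  398 + 296 = 694
96 + 18 = 114;  296 + 114 = 410;  694 + 410 = 1104
114 + 18 = 132;  410 + 132 = 542;  1104 + 542 = 1646
132 + 18 = 150;  542 + 150 = 692;  1646 + 692 = 2338
150 + 18 = 168;  692 + 168 = 860;  2338 + 860 = 3198

3198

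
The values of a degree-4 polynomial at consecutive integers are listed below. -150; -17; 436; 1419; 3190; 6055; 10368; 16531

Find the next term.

24994

D1: 133, 453, 983, 1771, 2865, 4313, 6163
D2: 320, 530, 788, 1094, 1448, 1850
D3: 210, 258, 306, 354, 402
D4: 48, 48, 48, 48
Fourth differences constant at 48.
402 + 48 = 450;  1850 + 450 = 2300;  6163 + 2300 = 8463;  16531 + 8463 = 24994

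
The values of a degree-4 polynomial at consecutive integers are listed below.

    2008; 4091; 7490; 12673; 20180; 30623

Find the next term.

44686

D1: 2083  3399  5183  7507  10443
D2: 1316  1784  2324  2936
D3: 468  540  612
D4: 72  72
Fourth differences constant at 72.
612 + 72 = 684;  2936 + 684 = 3620;  10443 + 3620 = 14063;  30623 + 14063 = 44686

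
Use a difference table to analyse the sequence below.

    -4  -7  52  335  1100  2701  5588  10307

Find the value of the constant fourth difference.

96

Δ: -3, 59, 283, 765, 1601, 2887, 4719
Δ²: 62, 224, 482, 836, 1286, 1832
Δ³: 162, 258, 354, 450, 546
Δ⁴: 96, 96, 96, 96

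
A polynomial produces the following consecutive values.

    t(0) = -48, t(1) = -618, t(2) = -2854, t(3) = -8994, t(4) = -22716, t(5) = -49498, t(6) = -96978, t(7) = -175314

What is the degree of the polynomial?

5

Δ: -570, -2236, -6140, -13722, -26782, -47480, -78336
Δ²: -1666, -3904, -7582, -13060, -20698, -30856
Δ³: -2238, -3678, -5478, -7638, -10158
Δ⁴: -1440, -1800, -2160, -2520
Δ⁵: -360, -360, -360
The fifth differences are constant, so the polynomial has degree 5.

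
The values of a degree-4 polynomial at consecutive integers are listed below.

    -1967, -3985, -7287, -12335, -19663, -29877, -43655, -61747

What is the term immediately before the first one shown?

D1: -2018, -3302, -5048, -7328, -10214, -13778, -18092
D2: -1284, -1746, -2280, -2886, -3564, -4314
D3: -462, -534, -606, -678, -750
D4: -72, -72, -72, -72
The fourth differences are constant at -72.
Work back: -462 + 72 = -390;  -1284 + 390 = -894;  -2018 + 894 = -1124;  -1967 + 1124 = -843

-843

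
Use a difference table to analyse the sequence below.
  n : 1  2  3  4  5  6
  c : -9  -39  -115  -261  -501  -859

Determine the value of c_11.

D1: -30, -76, -146, -240, -358
D2: -46, -70, -94, -118
D3: -24, -24, -24
The third differences are constant (-24).
-118 − 24 = -142;  -358 − 142 = -500;  -859 − 500 = -1359
-142 − 24 = -166;  -500 − 166 = -666;  -1359 − 666 = -2025
-166 − 24 = -190;  -666 − 190 = -856;  -2025 − 856 = -2881
-190 − 24 = -214;  -856 − 214 = -1070;  -2881 − 1070 = -3951
-214 − 24 = -238;  -1070 − 238 = -1308;  -3951 − 1308 = -5259

-5259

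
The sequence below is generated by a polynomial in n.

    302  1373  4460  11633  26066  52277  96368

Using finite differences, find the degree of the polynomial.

5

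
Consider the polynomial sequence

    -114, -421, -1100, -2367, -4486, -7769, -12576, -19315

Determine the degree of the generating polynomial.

-307, -679, -1267, -2119, -3283, -4807, -6739
-372, -588, -852, -1164, -1524, -1932
-216, -264, -312, -360, -408
-48, -48, -48, -48
The fourth differences are constant, so the polynomial has degree 4.

4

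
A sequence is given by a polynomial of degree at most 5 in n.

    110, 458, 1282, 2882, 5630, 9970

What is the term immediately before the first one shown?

10

D1: 348, 824, 1600, 2748, 4340
D2: 476, 776, 1148, 1592
D3: 300, 372, 444
D4: 72, 72
The fourth differences are constant at 72.
Work back: 300 − 72 = 228;  476 − 228 = 248;  348 − 248 = 100;  110 − 100 = 10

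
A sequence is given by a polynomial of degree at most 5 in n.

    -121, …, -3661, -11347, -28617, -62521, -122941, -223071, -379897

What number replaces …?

-861

Using the last 7 terms:
First differences: -7686  -17270  -33904  -60420  -100130  -156826
Second differences: -9584  -16634  -26516  -39710  -56696
Third differences: -7050  -9882  -13194  -16986
Fourth differences: -2832  -3312  -3792
Fifth differences: -480  -480
Constant fifth difference = -480.
Extend backward: -2832 + 480 = -2352;  -7050 + 2352 = -4698;  -9584 + 4698 = -4886;  -7686 + 4886 = -2800;  -3661 + 2800 = -861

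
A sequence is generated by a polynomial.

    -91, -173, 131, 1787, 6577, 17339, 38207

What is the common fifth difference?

First differences: -82, 304, 1656, 4790, 10762, 20868
Second differences: 386, 1352, 3134, 5972, 10106
Third differences: 966, 1782, 2838, 4134
Fourth differences: 816, 1056, 1296
Fifth differences: 240, 240

240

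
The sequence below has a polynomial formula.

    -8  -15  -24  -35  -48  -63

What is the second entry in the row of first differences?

-9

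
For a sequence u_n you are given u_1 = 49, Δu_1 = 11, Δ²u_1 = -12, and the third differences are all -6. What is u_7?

-185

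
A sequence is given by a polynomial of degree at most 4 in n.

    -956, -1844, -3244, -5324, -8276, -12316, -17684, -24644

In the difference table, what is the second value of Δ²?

First differences: -888, -1400, -2080, -2952, -4040, -5368, -6960
Second differences: -512, -680, -872, -1088, -1328, -1592
Third differences: -168, -192, -216, -240, -264
Fourth differences: -24, -24, -24, -24

-680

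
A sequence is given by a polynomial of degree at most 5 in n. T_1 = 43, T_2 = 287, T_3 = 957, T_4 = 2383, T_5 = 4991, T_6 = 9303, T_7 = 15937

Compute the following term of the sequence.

25607

First differences: 244 , 670 , 1426 , 2608 , 4312 , 6634
Second differences: 426 , 756 , 1182 , 1704 , 2322
Third differences: 330 , 426 , 522 , 618
Fourth differences: 96 , 96 , 96
Fourth differences constant at 96.
618 + 96 = 714;  2322 + 714 = 3036;  6634 + 3036 = 9670;  15937 + 9670 = 25607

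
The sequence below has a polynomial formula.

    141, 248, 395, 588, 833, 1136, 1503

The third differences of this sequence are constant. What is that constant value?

First differences: 107, 147, 193, 245, 303, 367
Second differences: 40, 46, 52, 58, 64
Third differences: 6, 6, 6, 6

6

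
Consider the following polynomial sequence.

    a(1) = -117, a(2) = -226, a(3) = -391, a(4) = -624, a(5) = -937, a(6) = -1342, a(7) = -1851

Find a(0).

-52

First differences: -109  -165  -233  -313  -405  -509
Second differences: -56  -68  -80  -92  -104
Third differences: -12  -12  -12  -12
The third differences are constant at -12.
Work back: -56 + 12 = -44;  -109 + 44 = -65;  -117 + 65 = -52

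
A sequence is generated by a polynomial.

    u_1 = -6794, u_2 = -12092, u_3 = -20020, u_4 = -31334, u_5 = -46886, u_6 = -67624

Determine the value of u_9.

-171874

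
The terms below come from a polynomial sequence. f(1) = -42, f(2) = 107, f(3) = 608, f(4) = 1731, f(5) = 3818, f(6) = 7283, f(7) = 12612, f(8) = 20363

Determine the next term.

First differences: 149, 501, 1123, 2087, 3465, 5329, 7751
Second differences: 352, 622, 964, 1378, 1864, 2422
Third differences: 270, 342, 414, 486, 558
Fourth differences: 72, 72, 72, 72
The fourth differences are constant (72).
558 + 72 = 630;  2422 + 630 = 3052;  7751 + 3052 = 10803;  20363 + 10803 = 31166

31166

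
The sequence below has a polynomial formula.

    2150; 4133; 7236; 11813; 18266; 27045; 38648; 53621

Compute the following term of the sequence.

72558

Δ: 1983 , 3103 , 4577 , 6453 , 8779 , 11603 , 14973
Δ²: 1120 , 1474 , 1876 , 2326 , 2824 , 3370
Δ³: 354 , 402 , 450 , 498 , 546
Δ⁴: 48 , 48 , 48 , 48
Constant fourth difference = 48, so extend:
546 + 48 = 594;  3370 + 594 = 3964;  14973 + 3964 = 18937;  53621 + 18937 = 72558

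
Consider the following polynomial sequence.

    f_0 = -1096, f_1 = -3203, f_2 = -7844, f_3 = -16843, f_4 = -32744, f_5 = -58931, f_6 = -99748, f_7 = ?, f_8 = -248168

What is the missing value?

Using the first 7 terms:
First differences: -2107, -4641, -8999, -15901, -26187, -40817
Second differences: -2534, -4358, -6902, -10286, -14630
Third differences: -1824, -2544, -3384, -4344
Fourth differences: -720, -840, -960
Fifth differences: -120, -120
Constant fifth difference = -120.
Extend forward: -960 − 120 = -1080;  -4344 − 1080 = -5424;  -14630 − 5424 = -20054;  -40817 − 20054 = -60871;  -99748 − 60871 = -160619

-160619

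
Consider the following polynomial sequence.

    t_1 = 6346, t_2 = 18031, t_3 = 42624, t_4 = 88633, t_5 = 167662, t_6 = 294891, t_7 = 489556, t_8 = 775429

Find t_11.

D1: 11685  24593  46009  79029  127229  194665  285873
D2: 12908  21416  33020  48200  67436  91208
D3: 8508  11604  15180  19236  23772
D4: 3096  3576  4056  4536
D5: 480  480  480
The fifth differences are constant (480).
4536 + 480 = 5016;  23772 + 5016 = 28788;  91208 + 28788 = 119996;  285873 + 119996 = 405869;  775429 + 405869 = 1181298
5016 + 480 = 5496;  28788 + 5496 = 34284;  119996 + 34284 = 154280;  405869 + 154280 = 560149;  1181298 + 560149 = 1741447
5496 + 480 = 5976;  34284 + 5976 = 40260;  154280 + 40260 = 194540;  560149 + 194540 = 754689;  1741447 + 754689 = 2496136

2496136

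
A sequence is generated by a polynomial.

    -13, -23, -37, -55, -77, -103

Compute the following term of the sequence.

-133

Δ: -10  -14  -18  -22  -26
Δ²: -4  -4  -4  -4
The second differences are constant (-4).
-26 − 4 = -30;  -103 − 30 = -133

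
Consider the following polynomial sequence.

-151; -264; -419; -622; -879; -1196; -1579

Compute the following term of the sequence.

-113, -155, -203, -257, -317, -383
-42, -48, -54, -60, -66
-6, -6, -6, -6
Third differences constant at -6.
-66 − 6 = -72;  -383 − 72 = -455;  -1579 − 455 = -2034

-2034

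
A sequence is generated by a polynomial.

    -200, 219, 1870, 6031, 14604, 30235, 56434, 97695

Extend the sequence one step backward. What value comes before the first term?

419  1651  4161  8573  15631  26199  41261
1232  2510  4412  7058  10568  15062
1278  1902  2646  3510  4494
624  744  864  984
120  120  120
The fifth differences are constant at 120.
Work back: 624 − 120 = 504;  1278 − 504 = 774;  1232 − 774 = 458;  419 − 458 = -39;  -200 + 39 = -161

-161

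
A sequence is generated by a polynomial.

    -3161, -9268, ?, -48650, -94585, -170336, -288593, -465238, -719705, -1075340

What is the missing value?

-22673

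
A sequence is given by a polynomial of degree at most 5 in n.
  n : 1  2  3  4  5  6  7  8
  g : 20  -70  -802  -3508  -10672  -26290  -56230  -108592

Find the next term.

-194068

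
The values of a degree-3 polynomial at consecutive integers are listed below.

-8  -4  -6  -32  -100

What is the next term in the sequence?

-228

Δ: 4, -2, -26, -68
Δ²: -6, -24, -42
Δ³: -18, -18
Constant third difference = -18, so extend:
-42 − 18 = -60;  -68 − 60 = -128;  -100 − 128 = -228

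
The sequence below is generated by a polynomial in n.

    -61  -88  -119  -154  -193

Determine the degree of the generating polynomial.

2

First differences: -27, -31, -35, -39
Second differences: -4, -4, -4
The second differences are constant, so the polynomial has degree 2.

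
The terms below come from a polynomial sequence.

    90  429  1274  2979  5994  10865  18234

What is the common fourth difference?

Δ: 339, 845, 1705, 3015, 4871, 7369
Δ²: 506, 860, 1310, 1856, 2498
Δ³: 354, 450, 546, 642
Δ⁴: 96, 96, 96

96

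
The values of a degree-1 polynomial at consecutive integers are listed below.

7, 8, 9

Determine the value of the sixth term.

1, 1
Constant first difference = 1, so extend:
9 + 1 = 10
10 + 1 = 11
11 + 1 = 12

12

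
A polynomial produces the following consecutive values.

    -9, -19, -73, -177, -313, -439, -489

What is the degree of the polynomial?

Δ: -10, -54, -104, -136, -126, -50
Δ²: -44, -50, -32, 10, 76
Δ³: -6, 18, 42, 66
Δ⁴: 24, 24, 24
The fourth differences are constant, so the polynomial has degree 4.

4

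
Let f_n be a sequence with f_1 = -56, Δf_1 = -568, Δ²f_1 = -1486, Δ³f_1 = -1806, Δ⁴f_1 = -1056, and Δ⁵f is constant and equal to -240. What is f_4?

Build the table forward from the leading diagonal:
D5: -240, -240, -240, -240
D4: -1056, -1296, -1536, -1776
D3: -1806, -2862, -4158, -5694
D2: -1486, -3292, -6154, -10312
D1: -568, -2054, -5346, -11500
f: -56, -624, -2678, -8024

-8024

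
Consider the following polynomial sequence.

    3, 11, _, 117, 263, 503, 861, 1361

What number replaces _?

41

Using the last 5 terms:
D1: 146  240  358  500
D2: 94  118  142
D3: 24  24
Constant third difference = 24.
Extend backward: 94 − 24 = 70;  146 − 70 = 76;  117 − 76 = 41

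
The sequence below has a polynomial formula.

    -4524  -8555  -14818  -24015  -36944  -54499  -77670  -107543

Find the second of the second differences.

-2934

D1: -4031, -6263, -9197, -12929, -17555, -23171, -29873
D2: -2232, -2934, -3732, -4626, -5616, -6702
D3: -702, -798, -894, -990, -1086
D4: -96, -96, -96, -96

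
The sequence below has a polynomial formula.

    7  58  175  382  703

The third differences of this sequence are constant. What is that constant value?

First differences: 51, 117, 207, 321
Second differences: 66, 90, 114
Third differences: 24, 24

24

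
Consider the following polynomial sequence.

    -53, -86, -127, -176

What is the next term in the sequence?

-233

Δ: -33, -41, -49
Δ²: -8, -8
The second differences are constant (-8).
-49 − 8 = -57;  -176 − 57 = -233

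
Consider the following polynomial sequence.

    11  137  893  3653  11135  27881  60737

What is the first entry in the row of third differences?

1374

D1: 126, 756, 2760, 7482, 16746, 32856
D2: 630, 2004, 4722, 9264, 16110
D3: 1374, 2718, 4542, 6846
D4: 1344, 1824, 2304
D5: 480, 480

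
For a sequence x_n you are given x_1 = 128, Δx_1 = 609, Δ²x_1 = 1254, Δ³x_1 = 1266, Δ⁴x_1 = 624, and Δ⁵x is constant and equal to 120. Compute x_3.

Build the table forward from the leading diagonal:
D5: 120, 120, 120
D4: 624, 744, 864
D3: 1266, 1890, 2634
D2: 1254, 2520, 4410
D1: 609, 1863, 4383
x: 128, 737, 2600

2600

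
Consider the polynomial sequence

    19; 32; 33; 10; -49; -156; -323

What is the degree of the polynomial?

Δ: 13, 1, -23, -59, -107, -167
Δ²: -12, -24, -36, -48, -60
Δ³: -12, -12, -12, -12
The third differences are constant, so the polynomial has degree 3.

3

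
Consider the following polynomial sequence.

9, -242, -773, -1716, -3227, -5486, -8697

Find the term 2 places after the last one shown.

-18911

Δ: -251, -531, -943, -1511, -2259, -3211
Δ²: -280, -412, -568, -748, -952
Δ³: -132, -156, -180, -204
Δ⁴: -24, -24, -24
The fourth differences are constant (-24).
-204 − 24 = -228;  -952 − 228 = -1180;  -3211 − 1180 = -4391;  -8697 − 4391 = -13088
-228 − 24 = -252;  -1180 − 252 = -1432;  -4391 − 1432 = -5823;  -13088 − 5823 = -18911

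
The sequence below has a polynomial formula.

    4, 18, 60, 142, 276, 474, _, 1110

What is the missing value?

748

Using the first 6 terms:
Δ: 14, 42, 82, 134, 198
Δ²: 28, 40, 52, 64
Δ³: 12, 12, 12
Constant third difference = 12.
Extend forward: 64 + 12 = 76;  198 + 76 = 274;  474 + 274 = 748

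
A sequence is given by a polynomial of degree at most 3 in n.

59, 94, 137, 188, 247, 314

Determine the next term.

Δ: 35  43  51  59  67
Δ²: 8  8  8  8
Constant second difference = 8, so extend:
67 + 8 = 75;  314 + 75 = 389

389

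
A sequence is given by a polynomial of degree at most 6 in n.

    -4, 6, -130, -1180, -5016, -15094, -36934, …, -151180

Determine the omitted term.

Using the first 7 terms:
First differences: 10  -136  -1050  -3836  -10078  -21840
Second differences: -146  -914  -2786  -6242  -11762
Third differences: -768  -1872  -3456  -5520
Fourth differences: -1104  -1584  -2064
Fifth differences: -480  -480
Constant fifth difference = -480.
Extend forward: -2064 − 480 = -2544;  -5520 − 2544 = -8064;  -11762 − 8064 = -19826;  -21840 − 19826 = -41666;  -36934 − 41666 = -78600

-78600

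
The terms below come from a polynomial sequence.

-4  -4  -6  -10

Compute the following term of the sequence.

D1: 0, -2, -4
D2: -2, -2
Second differences constant at -2.
-4 − 2 = -6;  -10 − 6 = -16

-16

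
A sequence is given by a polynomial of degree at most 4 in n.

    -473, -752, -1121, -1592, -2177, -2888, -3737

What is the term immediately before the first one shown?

-272

Δ: -279, -369, -471, -585, -711, -849
Δ²: -90, -102, -114, -126, -138
Δ³: -12, -12, -12, -12
The third differences are constant at -12.
Work back: -90 + 12 = -78;  -279 + 78 = -201;  -473 + 201 = -272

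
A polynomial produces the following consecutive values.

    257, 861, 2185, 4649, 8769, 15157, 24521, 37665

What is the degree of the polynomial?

4

Δ: 604, 1324, 2464, 4120, 6388, 9364, 13144
Δ²: 720, 1140, 1656, 2268, 2976, 3780
Δ³: 420, 516, 612, 708, 804
Δ⁴: 96, 96, 96, 96
The fourth differences are constant, so the polynomial has degree 4.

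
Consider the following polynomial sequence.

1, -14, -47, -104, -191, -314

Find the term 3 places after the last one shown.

-959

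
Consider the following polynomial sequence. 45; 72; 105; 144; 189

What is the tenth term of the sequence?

Δ: 27, 33, 39, 45
Δ²: 6, 6, 6
Second differences constant at 6.
45 + 6 = 51;  189 + 51 = 240
51 + 6 = 57;  240 + 57 = 297
57 + 6 = 63;  297 + 63 = 360
63 + 6 = 69;  360 + 69 = 429
69 + 6 = 75;  429 + 75 = 504

504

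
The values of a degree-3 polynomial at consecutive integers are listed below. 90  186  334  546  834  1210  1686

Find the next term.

D1: 96 , 148 , 212 , 288 , 376 , 476
D2: 52 , 64 , 76 , 88 , 100
D3: 12 , 12 , 12 , 12
Third differences constant at 12.
100 + 12 = 112;  476 + 112 = 588;  1686 + 588 = 2274

2274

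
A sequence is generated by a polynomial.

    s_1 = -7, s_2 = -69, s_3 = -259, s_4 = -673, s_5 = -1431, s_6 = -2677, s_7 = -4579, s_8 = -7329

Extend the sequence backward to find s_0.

-1

D1: -62  -190  -414  -758  -1246  -1902  -2750
D2: -128  -224  -344  -488  -656  -848
D3: -96  -120  -144  -168  -192
D4: -24  -24  -24  -24
The fourth differences are constant at -24.
Work back: -96 + 24 = -72;  -128 + 72 = -56;  -62 + 56 = -6;  -7 + 6 = -1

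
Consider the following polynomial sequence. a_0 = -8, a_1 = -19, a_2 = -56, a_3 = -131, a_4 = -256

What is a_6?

Δ: -11, -37, -75, -125
Δ²: -26, -38, -50
Δ³: -12, -12
The third differences are constant (-12).
-50 − 12 = -62;  -125 − 62 = -187;  -256 − 187 = -443
-62 − 12 = -74;  -187 − 74 = -261;  -443 − 261 = -704

-704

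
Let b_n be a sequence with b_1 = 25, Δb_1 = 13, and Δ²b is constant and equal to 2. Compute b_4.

Build the table forward from the leading diagonal:
D2: 2  2  2  2
D1: 13  15  17  19
b: 25  38  53  70

70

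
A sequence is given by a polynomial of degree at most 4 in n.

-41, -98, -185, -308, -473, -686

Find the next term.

First differences: -57 , -87 , -123 , -165 , -213
Second differences: -30 , -36 , -42 , -48
Third differences: -6 , -6 , -6
The third differences are constant (-6).
-48 − 6 = -54;  -213 − 54 = -267;  -686 − 267 = -953

-953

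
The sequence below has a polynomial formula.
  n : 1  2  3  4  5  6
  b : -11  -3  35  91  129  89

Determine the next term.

-113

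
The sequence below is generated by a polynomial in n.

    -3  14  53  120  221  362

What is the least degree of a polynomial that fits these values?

3

17, 39, 67, 101, 141
22, 28, 34, 40
6, 6, 6
The third differences are constant, so the polynomial has degree 3.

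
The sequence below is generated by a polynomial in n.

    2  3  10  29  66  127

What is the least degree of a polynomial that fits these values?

3

Δ: 1, 7, 19, 37, 61
Δ²: 6, 12, 18, 24
Δ³: 6, 6, 6
The third differences are constant, so the polynomial has degree 3.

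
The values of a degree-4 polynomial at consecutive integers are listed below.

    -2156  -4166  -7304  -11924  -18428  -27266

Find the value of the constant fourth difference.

-48

First differences: -2010, -3138, -4620, -6504, -8838
Second differences: -1128, -1482, -1884, -2334
Third differences: -354, -402, -450
Fourth differences: -48, -48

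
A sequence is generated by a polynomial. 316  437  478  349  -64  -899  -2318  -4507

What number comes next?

-7676

First differences: 121, 41, -129, -413, -835, -1419, -2189
Second differences: -80, -170, -284, -422, -584, -770
Third differences: -90, -114, -138, -162, -186
Fourth differences: -24, -24, -24, -24
Constant fourth difference = -24, so extend:
-186 − 24 = -210;  -770 − 210 = -980;  -2189 − 980 = -3169;  -4507 − 3169 = -7676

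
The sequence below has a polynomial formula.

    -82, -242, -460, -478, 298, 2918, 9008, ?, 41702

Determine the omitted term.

20890

Using the first 7 terms:
First differences: -160  -218  -18  776  2620  6090
Second differences: -58  200  794  1844  3470
Third differences: 258  594  1050  1626
Fourth differences: 336  456  576
Fifth differences: 120  120
Constant fifth difference = 120.
Extend forward: 576 + 120 = 696;  1626 + 696 = 2322;  3470 + 2322 = 5792;  6090 + 5792 = 11882;  9008 + 11882 = 20890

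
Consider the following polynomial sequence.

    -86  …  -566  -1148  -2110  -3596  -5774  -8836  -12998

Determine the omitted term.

Using the last 7 terms:
D1: -582  -962  -1486  -2178  -3062  -4162
D2: -380  -524  -692  -884  -1100
D3: -144  -168  -192  -216
D4: -24  -24  -24
Constant fourth difference = -24.
Extend backward: -144 + 24 = -120;  -380 + 120 = -260;  -582 + 260 = -322;  -566 + 322 = -244

-244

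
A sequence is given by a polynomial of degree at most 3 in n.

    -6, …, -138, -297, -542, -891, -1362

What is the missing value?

-47

Using the last 5 terms:
First differences: -159, -245, -349, -471
Second differences: -86, -104, -122
Third differences: -18, -18
Constant third difference = -18.
Extend backward: -86 + 18 = -68;  -159 + 68 = -91;  -138 + 91 = -47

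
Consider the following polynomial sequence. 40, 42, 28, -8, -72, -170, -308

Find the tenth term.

D1: 2, -14, -36, -64, -98, -138
D2: -16, -22, -28, -34, -40
D3: -6, -6, -6, -6
Third differences constant at -6.
-40 − 6 = -46;  -138 − 46 = -184;  -308 − 184 = -492
-46 − 6 = -52;  -184 − 52 = -236;  -492 − 236 = -728
-52 − 6 = -58;  -236 − 58 = -294;  -728 − 294 = -1022

-1022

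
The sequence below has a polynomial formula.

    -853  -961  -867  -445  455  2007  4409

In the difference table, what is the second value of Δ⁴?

24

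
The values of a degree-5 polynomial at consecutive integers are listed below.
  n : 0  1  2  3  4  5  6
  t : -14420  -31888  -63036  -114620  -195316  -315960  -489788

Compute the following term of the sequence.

-732676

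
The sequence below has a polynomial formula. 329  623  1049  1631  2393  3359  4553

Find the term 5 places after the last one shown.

294 , 426 , 582 , 762 , 966 , 1194
132 , 156 , 180 , 204 , 228
24 , 24 , 24 , 24
Third differences constant at 24.
228 + 24 = 252;  1194 + 252 = 1446;  4553 + 1446 = 5999
252 + 24 = 276;  1446 + 276 = 1722;  5999 + 1722 = 7721
276 + 24 = 300;  1722 + 300 = 2022;  7721 + 2022 = 9743
300 + 24 = 324;  2022 + 324 = 2346;  9743 + 2346 = 12089
324 + 24 = 348;  2346 + 348 = 2694;  12089 + 2694 = 14783

14783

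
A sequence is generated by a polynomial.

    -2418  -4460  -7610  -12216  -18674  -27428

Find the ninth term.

-72626

-2042 , -3150 , -4606 , -6458 , -8754
-1108 , -1456 , -1852 , -2296
-348 , -396 , -444
-48 , -48
The fourth differences are constant (-48).
-444 − 48 = -492;  -2296 − 492 = -2788;  -8754 − 2788 = -11542;  -27428 − 11542 = -38970
-492 − 48 = -540;  -2788 − 540 = -3328;  -11542 − 3328 = -14870;  -38970 − 14870 = -53840
-540 − 48 = -588;  -3328 − 588 = -3916;  -14870 − 3916 = -18786;  -53840 − 18786 = -72626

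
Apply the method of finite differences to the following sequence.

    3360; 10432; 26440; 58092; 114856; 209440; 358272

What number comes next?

581980

First differences: 7072 , 16008 , 31652 , 56764 , 94584 , 148832
Second differences: 8936 , 15644 , 25112 , 37820 , 54248
Third differences: 6708 , 9468 , 12708 , 16428
Fourth differences: 2760 , 3240 , 3720
Fifth differences: 480 , 480
The fifth differences are constant (480).
3720 + 480 = 4200;  16428 + 4200 = 20628;  54248 + 20628 = 74876;  148832 + 74876 = 223708;  358272 + 223708 = 581980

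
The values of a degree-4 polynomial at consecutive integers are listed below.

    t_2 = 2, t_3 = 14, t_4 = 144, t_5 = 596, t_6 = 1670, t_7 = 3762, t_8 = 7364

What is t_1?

0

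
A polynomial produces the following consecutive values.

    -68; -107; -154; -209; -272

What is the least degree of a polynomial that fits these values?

2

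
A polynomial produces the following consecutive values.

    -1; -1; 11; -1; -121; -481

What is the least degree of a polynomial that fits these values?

D1: 0, 12, -12, -120, -360
D2: 12, -24, -108, -240
D3: -36, -84, -132
D4: -48, -48
The fourth differences are constant, so the polynomial has degree 4.

4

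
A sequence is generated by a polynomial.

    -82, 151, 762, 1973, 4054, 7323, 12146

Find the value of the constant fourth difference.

D1: 233, 611, 1211, 2081, 3269, 4823
D2: 378, 600, 870, 1188, 1554
D3: 222, 270, 318, 366
D4: 48, 48, 48

48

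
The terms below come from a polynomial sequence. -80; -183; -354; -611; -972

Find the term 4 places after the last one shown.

D1: -103  -171  -257  -361
D2: -68  -86  -104
D3: -18  -18
Constant third difference = -18, so extend:
-104 − 18 = -122;  -361 − 122 = -483;  -972 − 483 = -1455
-122 − 18 = -140;  -483 − 140 = -623;  -1455 − 623 = -2078
-140 − 18 = -158;  -623 − 158 = -781;  -2078 − 781 = -2859
-158 − 18 = -176;  -781 − 176 = -957;  -2859 − 957 = -3816

-3816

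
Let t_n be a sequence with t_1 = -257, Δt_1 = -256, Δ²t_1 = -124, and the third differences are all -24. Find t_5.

-2121

Build the table forward from the leading diagonal:
Third differences: -24  -24  -24  -24  -24
Second differences: -124  -148  -172  -196  -220
First differences: -256  -380  -528  -700  -896
t: -257  -513  -893  -1421  -2121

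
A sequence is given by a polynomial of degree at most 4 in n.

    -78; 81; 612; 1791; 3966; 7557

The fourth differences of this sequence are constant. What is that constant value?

72

D1: 159, 531, 1179, 2175, 3591
D2: 372, 648, 996, 1416
D3: 276, 348, 420
D4: 72, 72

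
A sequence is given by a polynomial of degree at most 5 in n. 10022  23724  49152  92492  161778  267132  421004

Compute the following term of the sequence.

D1: 13702, 25428, 43340, 69286, 105354, 153872
D2: 11726, 17912, 25946, 36068, 48518
D3: 6186, 8034, 10122, 12450
D4: 1848, 2088, 2328
D5: 240, 240
Fifth differences constant at 240.
2328 + 240 = 2568;  12450 + 2568 = 15018;  48518 + 15018 = 63536;  153872 + 63536 = 217408;  421004 + 217408 = 638412

638412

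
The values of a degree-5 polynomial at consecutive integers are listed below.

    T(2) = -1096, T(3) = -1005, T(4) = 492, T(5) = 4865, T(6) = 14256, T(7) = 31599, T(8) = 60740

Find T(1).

-699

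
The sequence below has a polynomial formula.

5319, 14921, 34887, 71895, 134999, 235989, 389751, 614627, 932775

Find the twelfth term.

2733231

9602  19966  37008  63104  100990  153762  224876  318148
10364  17042  26096  37886  52772  71114  93272
6678  9054  11790  14886  18342  22158
2376  2736  3096  3456  3816
360  360  360  360
Fifth differences constant at 360.
3816 + 360 = 4176;  22158 + 4176 = 26334;  93272 + 26334 = 119606;  318148 + 119606 = 437754;  932775 + 437754 = 1370529
4176 + 360 = 4536;  26334 + 4536 = 30870;  119606 + 30870 = 150476;  437754 + 150476 = 588230;  1370529 + 588230 = 1958759
4536 + 360 = 4896;  30870 + 4896 = 35766;  150476 + 35766 = 186242;  588230 + 186242 = 774472;  1958759 + 774472 = 2733231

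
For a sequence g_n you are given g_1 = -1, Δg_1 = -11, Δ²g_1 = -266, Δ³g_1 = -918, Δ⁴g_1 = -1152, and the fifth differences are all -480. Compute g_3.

-289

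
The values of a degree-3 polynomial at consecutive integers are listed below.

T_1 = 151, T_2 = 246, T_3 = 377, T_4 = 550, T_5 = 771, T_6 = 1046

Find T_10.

D1: 95, 131, 173, 221, 275
D2: 36, 42, 48, 54
D3: 6, 6, 6
Constant third difference = 6, so extend:
54 + 6 = 60;  275 + 60 = 335;  1046 + 335 = 1381
60 + 6 = 66;  335 + 66 = 401;  1381 + 401 = 1782
66 + 6 = 72;  401 + 72 = 473;  1782 + 473 = 2255
72 + 6 = 78;  473 + 78 = 551;  2255 + 551 = 2806

2806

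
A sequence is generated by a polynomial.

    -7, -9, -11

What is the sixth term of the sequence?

-17

-2, -2
The first differences are constant (-2).
-11 − 2 = -13
-13 − 2 = -15
-15 − 2 = -17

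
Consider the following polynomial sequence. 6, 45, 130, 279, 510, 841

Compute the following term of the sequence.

1290

First differences: 39, 85, 149, 231, 331
Second differences: 46, 64, 82, 100
Third differences: 18, 18, 18
Third differences constant at 18.
100 + 18 = 118;  331 + 118 = 449;  841 + 449 = 1290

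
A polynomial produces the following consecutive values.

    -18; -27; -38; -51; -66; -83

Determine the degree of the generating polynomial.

First differences: -9, -11, -13, -15, -17
Second differences: -2, -2, -2, -2
The second differences are constant, so the polynomial has degree 2.

2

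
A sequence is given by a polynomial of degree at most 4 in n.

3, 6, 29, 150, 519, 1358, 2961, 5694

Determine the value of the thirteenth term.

D1: 3, 23, 121, 369, 839, 1603, 2733
D2: 20, 98, 248, 470, 764, 1130
D3: 78, 150, 222, 294, 366
D4: 72, 72, 72, 72
Fourth differences constant at 72.
366 + 72 = 438;  1130 + 438 = 1568;  2733 + 1568 = 4301;  5694 + 4301 = 9995
438 + 72 = 510;  1568 + 510 = 2078;  4301 + 2078 = 6379;  9995 + 6379 = 16374
510 + 72 = 582;  2078 + 582 = 2660;  6379 + 2660 = 9039;  16374 + 9039 = 25413
582 + 72 = 654;  2660 + 654 = 3314;  9039 + 3314 = 12353;  25413 + 12353 = 37766
654 + 72 = 726;  3314 + 726 = 4040;  12353 + 4040 = 16393;  37766 + 16393 = 54159

54159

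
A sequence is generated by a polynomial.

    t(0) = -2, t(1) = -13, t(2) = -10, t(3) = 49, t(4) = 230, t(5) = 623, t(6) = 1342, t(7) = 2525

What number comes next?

4334

-11  3  59  181  393  719  1183
14  56  122  212  326  464
42  66  90  114  138
24  24  24  24
The fourth differences are constant (24).
138 + 24 = 162;  464 + 162 = 626;  1183 + 626 = 1809;  2525 + 1809 = 4334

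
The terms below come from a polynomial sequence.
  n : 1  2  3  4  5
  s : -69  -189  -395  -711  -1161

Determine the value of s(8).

-3555

First differences: -120, -206, -316, -450
Second differences: -86, -110, -134
Third differences: -24, -24
Third differences constant at -24.
-134 − 24 = -158;  -450 − 158 = -608;  -1161 − 608 = -1769
-158 − 24 = -182;  -608 − 182 = -790;  -1769 − 790 = -2559
-182 − 24 = -206;  -790 − 206 = -996;  -2559 − 996 = -3555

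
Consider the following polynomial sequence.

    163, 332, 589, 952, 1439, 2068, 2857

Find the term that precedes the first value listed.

64

169  257  363  487  629  789
88  106  124  142  160
18  18  18  18
The third differences are constant at 18.
Work back: 88 − 18 = 70;  169 − 70 = 99;  163 − 99 = 64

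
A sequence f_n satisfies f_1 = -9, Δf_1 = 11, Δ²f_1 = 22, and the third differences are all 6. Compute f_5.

191

Build the table forward from the leading diagonal:
Δ³: 6  6  6  6  6
Δ²: 22  28  34  40  46
Δ: 11  33  61  95  135
f: -9  2  35  96  191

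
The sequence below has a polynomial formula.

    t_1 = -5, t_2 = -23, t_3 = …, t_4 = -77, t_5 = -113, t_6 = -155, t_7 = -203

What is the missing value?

Using the last 4 terms:
Δ: -36  -42  -48
Δ²: -6  -6
Constant second difference = -6.
Extend backward: -36 + 6 = -30;  -77 + 30 = -47

-47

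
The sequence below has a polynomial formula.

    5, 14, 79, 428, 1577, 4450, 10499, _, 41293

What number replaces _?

Using the first 7 terms:
Δ: 9, 65, 349, 1149, 2873, 6049
Δ²: 56, 284, 800, 1724, 3176
Δ³: 228, 516, 924, 1452
Δ⁴: 288, 408, 528
Δ⁵: 120, 120
Constant fifth difference = 120.
Extend forward: 528 + 120 = 648;  1452 + 648 = 2100;  3176 + 2100 = 5276;  6049 + 5276 = 11325;  10499 + 11325 = 21824

21824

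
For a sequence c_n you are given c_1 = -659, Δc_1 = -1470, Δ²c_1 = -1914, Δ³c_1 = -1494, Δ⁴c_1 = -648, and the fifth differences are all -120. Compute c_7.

Build the table forward from the leading diagonal:
Fifth differences: -120  -120  -120  -120  -120  -120  -120
Fourth differences: -648  -768  -888  -1008  -1128  -1248  -1368
Third differences: -1494  -2142  -2910  -3798  -4806  -5934  -7182
Second differences: -1914  -3408  -5550  -8460  -12258  -17064  -22998
First differences: -1470  -3384  -6792  -12342  -20802  -33060  -50124
c: -659  -2129  -5513  -12305  -24647  -45449  -78509

-78509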